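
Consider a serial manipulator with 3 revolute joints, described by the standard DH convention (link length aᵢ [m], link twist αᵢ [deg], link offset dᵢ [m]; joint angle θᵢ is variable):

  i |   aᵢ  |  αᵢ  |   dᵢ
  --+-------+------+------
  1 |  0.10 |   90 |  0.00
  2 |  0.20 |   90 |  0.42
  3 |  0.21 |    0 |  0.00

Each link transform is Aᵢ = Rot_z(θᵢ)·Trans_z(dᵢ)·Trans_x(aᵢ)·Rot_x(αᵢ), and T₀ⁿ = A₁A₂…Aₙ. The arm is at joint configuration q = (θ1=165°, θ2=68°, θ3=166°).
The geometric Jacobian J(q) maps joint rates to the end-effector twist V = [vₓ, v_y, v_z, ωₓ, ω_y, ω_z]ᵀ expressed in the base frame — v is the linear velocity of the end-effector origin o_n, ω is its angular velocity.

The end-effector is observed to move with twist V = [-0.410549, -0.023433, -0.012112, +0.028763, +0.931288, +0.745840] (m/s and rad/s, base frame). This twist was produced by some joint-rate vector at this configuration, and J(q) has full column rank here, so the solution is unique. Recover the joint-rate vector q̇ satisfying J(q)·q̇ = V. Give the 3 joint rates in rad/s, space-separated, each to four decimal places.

o_n = [0.0266, 0.4803, -0.0035]
J₁: ẑ×o_n = [-0.4803, 0.0266, 0.0000], ω = ẑ
J2: z=[0.2588, 0.9659, 0.0000] o=[-0.0966, 0.0259, 0.0000] → [-0.0034, 0.0009, -0.0014, 0.2588, 0.9659, 0.0000]
J3: z=[-0.8956, 0.2400, -0.3746] o=[-0.0603, 0.4510, 0.1854] → [-0.0344, -0.2017, -0.0471, -0.8956, 0.2400, -0.3746]
q̇ = J⁺·V = [0.8320, 0.9070, 0.2300]

0.8320 0.9070 0.2300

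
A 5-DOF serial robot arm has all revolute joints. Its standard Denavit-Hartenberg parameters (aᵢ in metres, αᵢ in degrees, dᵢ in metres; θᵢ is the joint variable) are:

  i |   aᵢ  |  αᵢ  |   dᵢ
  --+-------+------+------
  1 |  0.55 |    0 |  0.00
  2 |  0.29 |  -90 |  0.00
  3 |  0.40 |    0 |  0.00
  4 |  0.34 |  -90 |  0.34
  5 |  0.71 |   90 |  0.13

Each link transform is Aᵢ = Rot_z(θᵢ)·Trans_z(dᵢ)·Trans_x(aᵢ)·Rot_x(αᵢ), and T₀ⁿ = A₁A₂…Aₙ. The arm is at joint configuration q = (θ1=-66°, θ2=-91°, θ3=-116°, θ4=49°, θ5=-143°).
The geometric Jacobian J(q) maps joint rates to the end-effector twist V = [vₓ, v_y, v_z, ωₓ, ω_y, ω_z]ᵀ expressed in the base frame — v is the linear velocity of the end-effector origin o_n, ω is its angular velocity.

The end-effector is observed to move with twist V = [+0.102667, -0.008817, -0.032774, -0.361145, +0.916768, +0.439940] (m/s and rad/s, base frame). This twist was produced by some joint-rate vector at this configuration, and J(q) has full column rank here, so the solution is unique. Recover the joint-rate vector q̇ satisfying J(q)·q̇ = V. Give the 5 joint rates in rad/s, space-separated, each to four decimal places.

-0.1710 0.6000 -0.2980 -0.6870 -0.0280

o_n = [0.3895, -1.2656, 0.0997]
J₁: ẑ×o_n = [1.2656, 0.3895, -0.0000], ω = ẑ
J2: z=[0.0000, 0.0000, 1.0000] o=[0.2237, -0.5025, 0.0000] → [0.7632, 0.1658, -0.0000, 0.0000, 0.0000, 1.0000]
J3: z=[0.3907, -0.9205, 0.0000] o=[-0.0432, -0.6158, 0.0000] → [-0.0918, -0.0390, 0.1444, 0.3907, -0.9205, 0.0000]
J4: z=[0.3907, -0.9205, 0.0000] o=[0.1182, -0.5472, 0.3595] → [0.2391, 0.1015, -0.0310, 0.3907, -0.9205, 0.0000]
J5: z=[-0.8473, -0.3597, -0.3907] o=[0.1287, -0.9121, 0.6725] → [0.0679, -0.5872, 0.3933, -0.8473, -0.3597, -0.3907]
q̇ = J⁺·V = [-0.1710, 0.6000, -0.2980, -0.6870, -0.0280]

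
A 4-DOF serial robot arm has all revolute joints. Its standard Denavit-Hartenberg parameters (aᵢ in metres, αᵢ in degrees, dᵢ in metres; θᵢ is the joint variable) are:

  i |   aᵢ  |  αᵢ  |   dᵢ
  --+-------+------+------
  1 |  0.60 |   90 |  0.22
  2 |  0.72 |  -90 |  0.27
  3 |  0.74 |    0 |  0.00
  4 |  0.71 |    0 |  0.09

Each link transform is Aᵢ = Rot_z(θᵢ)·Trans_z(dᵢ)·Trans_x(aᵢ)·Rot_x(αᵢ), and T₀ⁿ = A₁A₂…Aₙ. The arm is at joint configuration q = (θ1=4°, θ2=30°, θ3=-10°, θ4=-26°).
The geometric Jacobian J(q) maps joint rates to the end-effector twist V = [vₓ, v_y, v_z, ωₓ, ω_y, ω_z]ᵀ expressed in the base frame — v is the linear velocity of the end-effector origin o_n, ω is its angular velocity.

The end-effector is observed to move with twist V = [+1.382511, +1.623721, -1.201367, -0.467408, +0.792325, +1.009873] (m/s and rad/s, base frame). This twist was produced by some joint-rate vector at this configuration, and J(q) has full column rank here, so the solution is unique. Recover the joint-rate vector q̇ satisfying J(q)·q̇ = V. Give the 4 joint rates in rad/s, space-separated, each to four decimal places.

o_n = [2.3584, -0.6529, 1.3095]
J₁: ẑ×o_n = [0.6529, 2.3584, -0.0000], ω = ẑ
J2: z=[0.0698, -0.9976, 0.0000] o=[0.5985, 0.0419, 0.2200] → [-1.0869, -0.0760, 1.7071, 0.0698, -0.9976, 0.0000]
J3: z=[-0.4988, -0.0349, 0.8660] o=[1.2394, -0.1840, 0.5800] → [0.3806, 1.3330, 0.2729, -0.4988, -0.0349, 0.8660]
J4: z=[-0.4988, -0.0349, 0.8660] o=[1.8779, -0.2682, 0.9444] → [0.3205, 0.5982, 0.2087, -0.4988, -0.0349, 0.8660]
q̇ = J⁺·V = [0.2980, -0.8230, 0.4990, 0.3230]

0.2980 -0.8230 0.4990 0.3230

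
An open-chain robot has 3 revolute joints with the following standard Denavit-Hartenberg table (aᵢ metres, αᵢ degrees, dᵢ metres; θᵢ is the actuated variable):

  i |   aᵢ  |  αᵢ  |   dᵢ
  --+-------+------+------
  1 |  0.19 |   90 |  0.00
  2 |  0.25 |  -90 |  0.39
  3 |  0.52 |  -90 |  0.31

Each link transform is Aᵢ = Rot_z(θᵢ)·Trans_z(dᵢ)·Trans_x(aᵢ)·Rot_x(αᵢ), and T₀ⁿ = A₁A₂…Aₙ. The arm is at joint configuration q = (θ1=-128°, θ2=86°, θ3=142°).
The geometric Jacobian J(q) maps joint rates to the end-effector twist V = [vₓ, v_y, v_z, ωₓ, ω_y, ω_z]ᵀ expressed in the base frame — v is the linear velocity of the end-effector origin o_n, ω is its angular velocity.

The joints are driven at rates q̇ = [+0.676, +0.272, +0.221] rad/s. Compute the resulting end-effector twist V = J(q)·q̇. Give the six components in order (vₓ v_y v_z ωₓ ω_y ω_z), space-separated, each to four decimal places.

o_n = [0.0252, 0.1458, -0.1378]
J₁: ẑ×o_n = [-0.1458, 0.0252, 0.0000], ω = ẑ
J2: z=[-0.7880, 0.6157, 0.0000] o=[-0.1170, -0.1497, 0.0000] → [-0.0848, -0.1085, -0.3204, -0.7880, 0.6157, 0.0000]
J3: z=[0.6142, 0.7861, 0.0698] o=[-0.4350, 0.0766, 0.2494] → [-0.3092, 0.2699, -0.3194, 0.6142, 0.7861, 0.0698]
V = J·q̇ = [-0.1899, 0.0472, -0.1577, -0.0786, 0.3412, 0.6914]

-0.1899 0.0472 -0.1577 -0.0786 0.3412 0.6914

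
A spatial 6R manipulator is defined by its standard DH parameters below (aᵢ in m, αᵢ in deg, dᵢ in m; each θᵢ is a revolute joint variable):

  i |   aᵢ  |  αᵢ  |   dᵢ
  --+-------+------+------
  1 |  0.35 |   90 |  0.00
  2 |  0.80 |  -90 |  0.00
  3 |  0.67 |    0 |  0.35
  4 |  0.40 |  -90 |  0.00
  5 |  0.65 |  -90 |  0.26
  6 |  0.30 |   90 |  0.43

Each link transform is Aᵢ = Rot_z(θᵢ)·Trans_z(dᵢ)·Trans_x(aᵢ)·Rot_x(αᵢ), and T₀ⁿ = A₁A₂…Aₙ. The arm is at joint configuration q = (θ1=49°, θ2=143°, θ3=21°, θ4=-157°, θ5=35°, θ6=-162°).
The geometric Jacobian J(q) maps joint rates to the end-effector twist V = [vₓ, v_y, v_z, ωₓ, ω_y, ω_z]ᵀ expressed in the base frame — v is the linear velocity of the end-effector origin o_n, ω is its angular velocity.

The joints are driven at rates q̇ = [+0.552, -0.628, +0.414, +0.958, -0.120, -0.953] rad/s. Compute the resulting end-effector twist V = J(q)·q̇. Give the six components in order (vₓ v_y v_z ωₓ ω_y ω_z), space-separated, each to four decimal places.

0.2265 0.2885 0.8468 -0.8528 -0.4710 -1.4540

o_n = [-0.1445, -0.6657, 0.9785]
J₁: ẑ×o_n = [0.6657, -0.1445, 0.0000], ω = ẑ
J2: z=[0.7547, -0.6561, 0.0000] o=[0.2296, 0.2641, 0.0000] → [-0.6419, -0.7385, -0.9472, 0.7547, -0.6561, 0.0000]
J3: z=[-0.3948, -0.4542, -0.7986] o=[-0.1895, -0.2180, 0.4815] → [-0.5832, 0.1603, 0.1972, -0.3948, -0.4542, -0.7986]
J4: z=[-0.3948, -0.4542, -0.7986] o=[-0.8367, -0.5965, 0.5784] → [-0.2370, -0.3948, 0.3417, -0.3948, -0.4542, -0.7986]
J5: z=[0.1789, -0.8906, 0.4181] o=[-0.4762, -0.6054, 0.4052] → [-0.4854, 0.0361, 0.2846, 0.1789, -0.8906, 0.4181]
J6: z=[-0.1935, 0.3848, 0.9025] o=[0.1973, -0.6794, 0.5811] → [0.1405, -0.2316, 0.1289, -0.1935, 0.3848, 0.9025]
V = J·q̇ = [0.2265, 0.2885, 0.8468, -0.8528, -0.4710, -1.4540]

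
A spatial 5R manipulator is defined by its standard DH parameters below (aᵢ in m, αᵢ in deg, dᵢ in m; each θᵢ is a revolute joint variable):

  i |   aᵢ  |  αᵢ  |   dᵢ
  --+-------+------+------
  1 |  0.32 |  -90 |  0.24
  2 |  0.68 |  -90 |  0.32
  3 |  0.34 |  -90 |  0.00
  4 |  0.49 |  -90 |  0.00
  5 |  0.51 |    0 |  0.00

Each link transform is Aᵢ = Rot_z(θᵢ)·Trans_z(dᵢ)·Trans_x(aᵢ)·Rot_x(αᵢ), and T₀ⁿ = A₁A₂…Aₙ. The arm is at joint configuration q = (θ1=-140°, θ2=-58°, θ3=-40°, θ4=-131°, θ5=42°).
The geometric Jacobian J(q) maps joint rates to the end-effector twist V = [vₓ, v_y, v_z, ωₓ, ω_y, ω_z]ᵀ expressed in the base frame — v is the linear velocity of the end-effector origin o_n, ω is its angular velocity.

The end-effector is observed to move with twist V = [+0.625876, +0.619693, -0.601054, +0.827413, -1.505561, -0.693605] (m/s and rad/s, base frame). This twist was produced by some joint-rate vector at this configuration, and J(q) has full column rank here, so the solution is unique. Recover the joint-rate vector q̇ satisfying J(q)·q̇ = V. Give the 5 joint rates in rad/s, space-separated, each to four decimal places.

0.0150 0.7760 0.4330 -0.9690 0.3440

o_n = [-0.5080, -0.9921, 0.1336]
J₁: ẑ×o_n = [0.9921, -0.5080, 0.0000], ω = ẑ
J2: z=[0.6428, -0.7660, 0.0000] o=[-0.2451, -0.2057, 0.2400] → [0.0815, 0.0684, -0.7069, 0.6428, -0.7660, 0.0000]
J3: z=[-0.6496, -0.5451, -0.5299] o=[-0.3155, -0.6825, 0.8167] → [0.2082, -0.3417, 0.0963, -0.6496, -0.5451, -0.5299]
J4: z=[-0.7533, 0.3679, 0.5451] o=[-0.2807, -0.9386, 1.0376] → [-0.3033, -0.8049, 0.1239, -0.7533, 0.3679, 0.5451]
J5: z=[-0.3491, -0.9262, 0.1426] o=[-0.5538, -0.8980, 0.6327] → [0.4757, -0.1677, 0.0753, -0.3491, -0.9262, 0.1426]
q̇ = J⁺·V = [0.0150, 0.7760, 0.4330, -0.9690, 0.3440]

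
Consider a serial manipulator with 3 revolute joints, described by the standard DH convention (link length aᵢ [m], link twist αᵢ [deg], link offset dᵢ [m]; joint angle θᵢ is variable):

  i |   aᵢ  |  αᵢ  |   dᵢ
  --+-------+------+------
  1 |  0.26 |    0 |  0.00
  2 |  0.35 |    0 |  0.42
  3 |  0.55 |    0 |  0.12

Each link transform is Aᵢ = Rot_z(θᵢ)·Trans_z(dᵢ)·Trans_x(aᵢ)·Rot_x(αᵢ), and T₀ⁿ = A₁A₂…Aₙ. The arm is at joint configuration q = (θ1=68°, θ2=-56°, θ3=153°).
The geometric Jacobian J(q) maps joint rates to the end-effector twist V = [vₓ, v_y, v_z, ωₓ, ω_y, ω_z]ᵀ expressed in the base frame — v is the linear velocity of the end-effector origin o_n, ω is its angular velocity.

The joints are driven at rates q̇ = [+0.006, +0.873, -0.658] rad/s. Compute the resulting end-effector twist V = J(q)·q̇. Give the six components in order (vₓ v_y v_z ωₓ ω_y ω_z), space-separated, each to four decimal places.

-0.0969 0.1841 0.0000 0.0000 0.0000 0.2210

o_n = [-0.0915, 0.4562, 0.5400]
J₁: ẑ×o_n = [-0.4562, -0.0915, 0.0000], ω = ẑ
J2: z=[0.0000, 0.0000, 1.0000] o=[0.0974, 0.2411, 0.0000] → [-0.2151, -0.1889, 0.0000, 0.0000, 0.0000, 1.0000]
J3: z=[0.0000, 0.0000, 1.0000] o=[0.4397, 0.3138, 0.4200] → [-0.1424, -0.5313, 0.0000, 0.0000, 0.0000, 1.0000]
V = J·q̇ = [-0.0969, 0.1841, 0.0000, 0.0000, 0.0000, 0.2210]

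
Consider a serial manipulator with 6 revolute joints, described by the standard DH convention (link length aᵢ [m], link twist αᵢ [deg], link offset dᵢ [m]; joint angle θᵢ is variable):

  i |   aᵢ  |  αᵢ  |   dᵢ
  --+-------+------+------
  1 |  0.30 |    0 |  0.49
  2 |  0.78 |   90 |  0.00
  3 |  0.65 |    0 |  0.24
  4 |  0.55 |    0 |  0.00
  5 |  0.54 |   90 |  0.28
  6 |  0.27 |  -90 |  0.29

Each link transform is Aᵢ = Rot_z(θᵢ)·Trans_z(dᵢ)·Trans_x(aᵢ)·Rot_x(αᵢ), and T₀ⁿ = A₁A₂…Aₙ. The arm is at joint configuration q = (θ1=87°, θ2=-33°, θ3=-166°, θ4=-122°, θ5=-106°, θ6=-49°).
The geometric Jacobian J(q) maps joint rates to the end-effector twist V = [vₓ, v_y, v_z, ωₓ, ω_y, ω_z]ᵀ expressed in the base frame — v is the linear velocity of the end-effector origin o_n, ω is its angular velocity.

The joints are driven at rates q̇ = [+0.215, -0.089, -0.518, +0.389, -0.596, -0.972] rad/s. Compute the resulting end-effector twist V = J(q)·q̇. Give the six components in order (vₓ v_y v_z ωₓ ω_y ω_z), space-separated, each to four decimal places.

o_n = [0.7133, 0.7218, 0.2144]
J₁: ẑ×o_n = [-0.7218, 0.7133, 0.0000], ω = ẑ
J2: z=[0.0000, 0.0000, 1.0000] o=[0.0157, 0.2996, 0.4900] → [-0.4222, 0.6976, 0.0000, 0.0000, 0.0000, 1.0000]
J3: z=[0.8090, -0.5878, 0.0000] o=[0.4742, 0.9306, 0.4900] → [0.1620, 0.2230, -0.0284, 0.8090, -0.5878, 0.0000]
J4: z=[0.8090, -0.5878, 0.0000] o=[0.2976, 0.2793, 0.3328] → [0.0696, 0.0958, 0.6023, 0.8090, -0.5878, 0.0000]
J5: z=[0.8090, -0.5878, 0.0000] o=[0.3975, 0.4168, 0.8558] → [0.3770, 0.5189, 0.4324, 0.8090, -0.5878, 0.0000]
J6: z=[-0.3287, -0.4524, -0.8290] o=[0.8872, 0.6144, 0.5539] → [0.2426, 0.0326, -0.1139, -0.3287, -0.4524, -0.8290]
V = J·q̇ = [-0.6350, -0.3279, 0.1021, -0.2671, 0.8659, 0.9318]

-0.6350 -0.3279 0.1021 -0.2671 0.8659 0.9318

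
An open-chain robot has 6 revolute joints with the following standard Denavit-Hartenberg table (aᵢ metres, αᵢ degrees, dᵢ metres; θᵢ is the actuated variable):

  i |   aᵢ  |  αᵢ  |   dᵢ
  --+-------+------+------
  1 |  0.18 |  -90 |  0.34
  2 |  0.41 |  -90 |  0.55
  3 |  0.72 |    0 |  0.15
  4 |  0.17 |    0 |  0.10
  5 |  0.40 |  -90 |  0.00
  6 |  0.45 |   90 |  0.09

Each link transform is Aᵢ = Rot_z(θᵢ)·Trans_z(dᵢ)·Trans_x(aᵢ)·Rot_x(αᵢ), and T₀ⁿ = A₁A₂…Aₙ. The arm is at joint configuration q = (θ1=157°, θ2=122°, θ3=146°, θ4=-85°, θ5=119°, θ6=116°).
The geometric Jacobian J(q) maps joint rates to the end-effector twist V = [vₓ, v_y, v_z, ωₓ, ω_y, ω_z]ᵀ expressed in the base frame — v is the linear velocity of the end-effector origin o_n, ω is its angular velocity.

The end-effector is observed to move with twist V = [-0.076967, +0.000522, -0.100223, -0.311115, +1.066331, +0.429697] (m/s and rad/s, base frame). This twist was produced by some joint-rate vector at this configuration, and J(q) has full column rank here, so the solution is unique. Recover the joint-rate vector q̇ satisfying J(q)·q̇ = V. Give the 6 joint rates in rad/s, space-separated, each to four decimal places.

o_n = [-0.4708, 0.1035, 0.5187]
J₁: ẑ×o_n = [-0.1035, -0.4708, 0.0000], ω = ẑ
J2: z=[-0.3907, -0.9205, 0.0000] o=[-0.1657, 0.0703, 0.3400] → [-0.1645, 0.0698, -0.2938, -0.3907, -0.9205, 0.0000]
J3: z=[0.7806, -0.3314, 0.5299] o=[-0.1806, -0.5208, -0.0077] → [-0.5053, -0.5647, 0.3912, 0.7806, -0.3314, 0.5299]
J4: z=[0.7806, -0.3314, 0.5299] o=[-0.1974, -0.0763, 0.5780] → [-0.0756, -0.0986, 0.0498, 0.7806, -0.3314, 0.5299]
J5: z=[0.7806, -0.3314, 0.5299] o=[-0.0210, 0.0103, 0.5611] → [-0.0353, -0.2053, -0.0763, 0.7806, -0.3314, 0.5299]
J6: z=[-0.3907, -0.9205, 0.0000] o=[-0.2161, 0.0932, 0.9003] → [0.3513, -0.1491, -0.2385, -0.3907, -0.9205, 0.0000]
q̇ = J⁺·V = [0.8690, 0.0180, -0.5540, -0.8610, 0.5860, -0.8780]

0.8690 0.0180 -0.5540 -0.8610 0.5860 -0.8780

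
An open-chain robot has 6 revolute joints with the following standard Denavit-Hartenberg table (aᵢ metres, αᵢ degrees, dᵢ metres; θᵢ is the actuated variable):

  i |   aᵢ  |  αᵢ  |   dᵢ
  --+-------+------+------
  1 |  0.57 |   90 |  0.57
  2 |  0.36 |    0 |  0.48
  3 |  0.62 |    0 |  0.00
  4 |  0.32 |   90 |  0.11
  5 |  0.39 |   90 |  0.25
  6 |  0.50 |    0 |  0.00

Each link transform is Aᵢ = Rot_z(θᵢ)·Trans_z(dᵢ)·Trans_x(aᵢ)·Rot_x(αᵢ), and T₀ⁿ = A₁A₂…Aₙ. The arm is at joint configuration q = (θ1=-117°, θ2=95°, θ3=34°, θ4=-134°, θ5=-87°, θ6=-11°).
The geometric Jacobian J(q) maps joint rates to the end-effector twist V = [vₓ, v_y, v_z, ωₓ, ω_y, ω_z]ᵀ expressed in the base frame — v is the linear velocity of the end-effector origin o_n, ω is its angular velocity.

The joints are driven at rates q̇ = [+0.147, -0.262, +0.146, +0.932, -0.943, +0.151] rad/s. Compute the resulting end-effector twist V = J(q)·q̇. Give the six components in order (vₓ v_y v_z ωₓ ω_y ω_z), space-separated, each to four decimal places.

o_n = [0.0312, -0.5767, 1.2245]
J₁: ẑ×o_n = [0.5767, 0.0312, -0.0000], ω = ẑ
J2: z=[-0.8910, 0.4540, 0.0000] o=[-0.2588, -0.5079, 0.5700] → [0.2972, 0.5832, -0.0703, -0.8910, 0.4540, 0.0000]
J3: z=[-0.8910, 0.4540, 0.0000] o=[-0.6722, -0.2620, 0.9286] → [0.1343, 0.2637, -0.0389, -0.8910, 0.4540, 0.0000]
J4: z=[-0.8910, 0.4540, 0.0000] o=[-0.4951, 0.0856, 1.4105] → [-0.0844, -0.1657, 0.3512, -0.8910, 0.4540, 0.0000]
J5: z=[0.0396, 0.0777, -0.9962] o=[-0.7378, -0.1484, 1.3826] → [-0.4389, -0.7598, -0.0767, 0.0396, 0.0777, -0.9962]
J6: z=[0.4983, 0.8626, 0.0870] o=[-0.3901, -0.3240, 1.1317] → [0.1021, -0.0096, -0.4894, 0.4983, 0.8626, 0.0870]
V = J·q̇ = [0.3771, 0.4510, 0.3385, -0.6891, 0.4275, 1.0996]

0.3771 0.4510 0.3385 -0.6891 0.4275 1.0996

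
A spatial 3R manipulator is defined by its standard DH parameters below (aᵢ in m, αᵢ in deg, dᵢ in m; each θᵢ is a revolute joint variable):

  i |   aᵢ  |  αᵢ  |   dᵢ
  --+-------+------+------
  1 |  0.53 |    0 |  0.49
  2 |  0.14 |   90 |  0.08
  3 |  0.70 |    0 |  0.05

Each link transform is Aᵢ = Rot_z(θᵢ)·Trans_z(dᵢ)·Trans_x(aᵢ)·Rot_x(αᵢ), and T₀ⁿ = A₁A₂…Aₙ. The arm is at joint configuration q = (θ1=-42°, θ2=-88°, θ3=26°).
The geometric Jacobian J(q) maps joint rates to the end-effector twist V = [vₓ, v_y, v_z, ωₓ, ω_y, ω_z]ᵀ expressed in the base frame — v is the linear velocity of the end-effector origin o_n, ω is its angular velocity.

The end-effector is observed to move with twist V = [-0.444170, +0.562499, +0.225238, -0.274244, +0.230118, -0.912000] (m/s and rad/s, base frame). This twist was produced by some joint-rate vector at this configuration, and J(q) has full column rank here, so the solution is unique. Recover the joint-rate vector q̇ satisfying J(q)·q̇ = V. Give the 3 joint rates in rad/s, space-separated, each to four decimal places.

o_n = [-0.1388, -0.9117, 0.8769]
J₁: ẑ×o_n = [0.9117, -0.1388, 0.0000], ω = ẑ
J2: z=[0.0000, 0.0000, 1.0000] o=[0.3939, -0.3546, 0.4900] → [0.5571, -0.5327, 0.0000, 0.0000, 0.0000, 1.0000]
J3: z=[-0.7660, 0.6428, 0.0000] o=[0.3039, -0.4619, 0.5700] → [0.1972, 0.2351, 0.6292, -0.7660, 0.6428, 0.0000]
q̇ = J⁺·V = [-0.0190, -0.8930, 0.3580]

-0.0190 -0.8930 0.3580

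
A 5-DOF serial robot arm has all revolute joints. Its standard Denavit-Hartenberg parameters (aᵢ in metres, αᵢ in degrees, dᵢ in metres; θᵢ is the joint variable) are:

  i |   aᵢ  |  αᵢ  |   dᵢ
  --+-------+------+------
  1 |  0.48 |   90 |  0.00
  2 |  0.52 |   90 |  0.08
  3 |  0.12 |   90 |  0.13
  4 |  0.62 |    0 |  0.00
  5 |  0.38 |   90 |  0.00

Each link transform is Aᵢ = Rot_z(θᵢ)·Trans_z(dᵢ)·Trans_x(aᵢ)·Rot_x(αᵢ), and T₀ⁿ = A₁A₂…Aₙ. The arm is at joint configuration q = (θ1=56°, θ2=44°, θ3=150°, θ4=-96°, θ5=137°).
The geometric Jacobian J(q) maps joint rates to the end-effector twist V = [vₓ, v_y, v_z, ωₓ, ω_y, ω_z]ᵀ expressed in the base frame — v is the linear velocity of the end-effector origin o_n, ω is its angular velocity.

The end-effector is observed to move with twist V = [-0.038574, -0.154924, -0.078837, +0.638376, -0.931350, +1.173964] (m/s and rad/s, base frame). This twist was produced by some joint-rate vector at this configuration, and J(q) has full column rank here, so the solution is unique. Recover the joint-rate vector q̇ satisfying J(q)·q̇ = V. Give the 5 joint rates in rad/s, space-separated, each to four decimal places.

o_n = [0.4744, 0.2544, 0.3262]
J₁: ẑ×o_n = [-0.2544, 0.4744, 0.0000], ω = ẑ
J2: z=[0.8290, -0.5592, 0.0000] o=[0.2684, 0.3979, 0.0000] → [-0.1824, -0.2704, -0.0038, 0.8290, -0.5592, 0.0000]
J3: z=[0.3884, 0.5759, -0.7193] o=[0.5439, 0.6633, 0.3612] → [-0.3143, 0.0636, -0.1188, 0.3884, 0.5759, -0.7193]
J4: z=[0.9191, -0.1861, 0.3473] o=[0.6023, 0.6426, 0.1955] → [0.1105, -0.1646, -0.3806, 0.9191, -0.1861, 0.3473]
J5: z=[0.9191, -0.1861, 0.3473] o=[0.3585, 0.3391, 0.6781] → [0.0949, 0.3636, -0.0563, 0.9191, -0.1861, 0.3473]
q̇ = J⁺·V = [0.5670, 0.8370, -0.7250, 0.4560, -0.2100]

0.5670 0.8370 -0.7250 0.4560 -0.2100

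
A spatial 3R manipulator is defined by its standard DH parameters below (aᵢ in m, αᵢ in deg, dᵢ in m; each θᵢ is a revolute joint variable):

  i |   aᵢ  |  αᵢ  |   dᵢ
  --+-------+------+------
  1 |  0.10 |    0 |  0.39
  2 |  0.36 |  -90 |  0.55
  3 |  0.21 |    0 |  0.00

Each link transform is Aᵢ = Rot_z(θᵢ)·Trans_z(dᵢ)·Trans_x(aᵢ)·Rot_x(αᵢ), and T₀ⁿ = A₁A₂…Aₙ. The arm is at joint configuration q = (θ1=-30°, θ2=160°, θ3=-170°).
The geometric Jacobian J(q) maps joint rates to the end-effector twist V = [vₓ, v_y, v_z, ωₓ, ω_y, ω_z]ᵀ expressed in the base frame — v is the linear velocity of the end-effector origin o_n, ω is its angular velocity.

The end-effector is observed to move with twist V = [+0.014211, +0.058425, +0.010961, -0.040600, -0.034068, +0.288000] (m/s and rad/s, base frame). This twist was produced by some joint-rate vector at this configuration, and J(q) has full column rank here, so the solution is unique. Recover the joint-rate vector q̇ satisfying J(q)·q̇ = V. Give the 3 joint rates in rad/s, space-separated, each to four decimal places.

o_n = [-0.0119, 0.0674, 0.9765]
J₁: ẑ×o_n = [-0.0674, -0.0119, 0.0000], ω = ẑ
J2: z=[0.0000, 0.0000, 1.0000] o=[0.0866, -0.0500, 0.3900] → [-0.1174, -0.0985, 0.0000, 0.0000, 0.0000, 1.0000]
J3: z=[-0.7660, -0.6428, 0.0000] o=[-0.1448, 0.2258, 0.9400] → [-0.0234, 0.0279, 0.2068, -0.7660, -0.6428, 0.0000]
q̇ = J⁺·V = [0.9850, -0.6970, 0.0530]

0.9850 -0.6970 0.0530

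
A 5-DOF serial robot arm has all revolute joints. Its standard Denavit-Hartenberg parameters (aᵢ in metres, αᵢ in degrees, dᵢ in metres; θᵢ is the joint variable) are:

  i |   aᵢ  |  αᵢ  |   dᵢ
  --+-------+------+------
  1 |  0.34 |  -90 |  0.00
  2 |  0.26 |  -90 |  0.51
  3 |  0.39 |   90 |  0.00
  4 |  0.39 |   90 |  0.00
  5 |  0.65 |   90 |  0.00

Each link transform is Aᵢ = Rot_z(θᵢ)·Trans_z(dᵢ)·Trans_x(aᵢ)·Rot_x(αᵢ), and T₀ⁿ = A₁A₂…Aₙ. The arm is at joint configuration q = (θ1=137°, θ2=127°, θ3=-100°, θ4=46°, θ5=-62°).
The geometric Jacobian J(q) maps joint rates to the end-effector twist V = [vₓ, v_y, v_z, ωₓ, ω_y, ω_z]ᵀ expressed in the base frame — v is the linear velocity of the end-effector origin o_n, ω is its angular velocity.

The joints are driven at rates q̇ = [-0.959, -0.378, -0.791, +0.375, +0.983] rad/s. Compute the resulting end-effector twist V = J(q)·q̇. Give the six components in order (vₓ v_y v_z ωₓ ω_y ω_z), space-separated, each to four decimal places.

o_n = [-0.6622, -1.3915, -0.2370]
J₁: ẑ×o_n = [1.3915, -0.6622, 0.0000], ω = ẑ
J2: z=[-0.6820, -0.7314, 0.0000] o=[-0.2487, 0.2319, 0.0000] → [0.1734, -0.1617, 0.8048, -0.6820, -0.7314, 0.0000]
J3: z=[0.5841, -0.5447, 0.6018] o=[-0.4820, -0.2478, -0.2076] → [0.7043, -0.0912, -0.7661, 0.5841, -0.5447, 0.6018]
J4: z=[-0.3150, 0.5312, 0.7865] o=[-0.7738, -0.5009, -0.1536] → [0.6561, 0.0615, 0.2213, -0.3150, 0.5312, 0.7865]
J5: z=[-0.9439, -0.0885, -0.3183] o=[-0.8126, -0.8295, 0.0528] → [-0.1532, -0.3215, 0.5437, -0.9439, -0.0885, -0.3183]
V = J·q̇ = [-1.8617, 0.4753, 0.9193, -1.2502, 0.8195, -1.4530]

-1.8617 0.4753 0.9193 -1.2502 0.8195 -1.4530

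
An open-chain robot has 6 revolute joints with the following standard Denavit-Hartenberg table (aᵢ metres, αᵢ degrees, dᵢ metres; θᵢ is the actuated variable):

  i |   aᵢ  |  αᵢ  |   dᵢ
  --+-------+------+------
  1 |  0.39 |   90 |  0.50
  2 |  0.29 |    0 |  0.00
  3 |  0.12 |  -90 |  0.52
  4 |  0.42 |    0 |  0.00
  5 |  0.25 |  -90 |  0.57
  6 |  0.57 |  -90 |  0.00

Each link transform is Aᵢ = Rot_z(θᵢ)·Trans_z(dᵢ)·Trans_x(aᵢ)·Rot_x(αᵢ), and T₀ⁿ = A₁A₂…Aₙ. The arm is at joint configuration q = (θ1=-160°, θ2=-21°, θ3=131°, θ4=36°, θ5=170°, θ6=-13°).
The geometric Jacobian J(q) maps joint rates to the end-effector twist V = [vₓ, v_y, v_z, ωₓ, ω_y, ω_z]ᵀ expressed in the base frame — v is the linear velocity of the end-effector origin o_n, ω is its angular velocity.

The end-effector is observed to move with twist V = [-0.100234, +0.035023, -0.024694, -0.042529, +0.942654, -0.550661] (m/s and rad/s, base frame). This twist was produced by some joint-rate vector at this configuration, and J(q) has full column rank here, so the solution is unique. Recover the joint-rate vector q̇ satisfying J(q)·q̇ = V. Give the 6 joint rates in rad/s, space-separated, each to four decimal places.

-0.8150 0.3170 -0.1240 0.5330 -0.3580 0.7870

o_n = [-0.3034, 0.5560, -0.0909]
J₁: ẑ×o_n = [-0.5560, -0.3034, 0.0000], ω = ẑ
J2: z=[-0.3420, 0.9397, 0.0000] o=[-0.3665, -0.1334, 0.5000] → [-0.5553, -0.2021, -0.2951, -0.3420, 0.9397, 0.0000]
J3: z=[-0.3420, 0.9397, 0.0000] o=[-0.6209, -0.2260, 0.3961] → [-0.4576, -0.1666, -0.5658, -0.3420, 0.9397, 0.0000]
J4: z=[0.8830, 0.3214, -0.3420] o=[-0.7602, 0.2767, 0.5088] → [-0.0972, 0.3734, 0.0998, 0.8830, 0.3214, -0.3420]
J5: z=[0.8830, 0.3214, -0.3420] o=[-0.5665, 0.0845, 0.8281] → [-0.1341, 0.7215, 0.3318, 0.8830, 0.3214, -0.3420]
J6: z=[-0.1665, 0.8959, 0.4119] o=[-0.1729, 0.3444, 0.4220] → [-0.5467, -0.1392, 0.0817, -0.1665, 0.8959, 0.4119]
q̇ = J⁺·V = [-0.8150, 0.3170, -0.1240, 0.5330, -0.3580, 0.7870]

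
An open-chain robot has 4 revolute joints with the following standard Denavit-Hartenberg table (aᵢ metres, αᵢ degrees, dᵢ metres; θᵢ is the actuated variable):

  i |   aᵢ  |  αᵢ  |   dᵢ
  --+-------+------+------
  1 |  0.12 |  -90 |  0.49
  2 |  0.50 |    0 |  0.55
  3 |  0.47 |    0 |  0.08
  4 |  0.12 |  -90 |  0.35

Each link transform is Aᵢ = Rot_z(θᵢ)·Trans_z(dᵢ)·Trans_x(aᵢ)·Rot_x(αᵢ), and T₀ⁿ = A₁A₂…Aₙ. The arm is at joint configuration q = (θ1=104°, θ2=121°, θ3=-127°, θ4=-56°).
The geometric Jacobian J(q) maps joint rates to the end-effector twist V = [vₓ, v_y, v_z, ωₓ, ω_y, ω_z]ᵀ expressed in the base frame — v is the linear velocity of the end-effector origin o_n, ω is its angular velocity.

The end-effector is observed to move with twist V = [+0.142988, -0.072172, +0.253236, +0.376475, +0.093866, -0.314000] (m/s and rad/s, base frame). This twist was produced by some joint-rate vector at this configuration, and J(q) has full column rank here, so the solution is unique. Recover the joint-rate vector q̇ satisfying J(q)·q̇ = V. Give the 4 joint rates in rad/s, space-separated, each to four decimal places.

o_n = [-1.0443, 0.1377, 0.2165]
J₁: ẑ×o_n = [-0.1377, -1.0443, 0.0000], ω = ẑ
J2: z=[-0.9703, -0.2419, 0.0000] o=[-0.0290, 0.1164, 0.4900] → [0.0662, -0.2654, -0.2662, -0.9703, -0.2419, 0.0000]
J3: z=[-0.9703, -0.2419, 0.0000] o=[-0.5004, -0.2665, 0.0614] → [-0.0375, 0.1505, -0.5238, -0.9703, -0.2419, 0.0000]
J4: z=[-0.9703, -0.2419, 0.0000] o=[-0.6911, 0.1677, 0.1105] → [-0.0256, 0.1028, -0.0563, -0.9703, -0.2419, 0.0000]
q̇ = J⁺·V = [-0.3140, 0.8640, -0.8830, -0.3690]

-0.3140 0.8640 -0.8830 -0.3690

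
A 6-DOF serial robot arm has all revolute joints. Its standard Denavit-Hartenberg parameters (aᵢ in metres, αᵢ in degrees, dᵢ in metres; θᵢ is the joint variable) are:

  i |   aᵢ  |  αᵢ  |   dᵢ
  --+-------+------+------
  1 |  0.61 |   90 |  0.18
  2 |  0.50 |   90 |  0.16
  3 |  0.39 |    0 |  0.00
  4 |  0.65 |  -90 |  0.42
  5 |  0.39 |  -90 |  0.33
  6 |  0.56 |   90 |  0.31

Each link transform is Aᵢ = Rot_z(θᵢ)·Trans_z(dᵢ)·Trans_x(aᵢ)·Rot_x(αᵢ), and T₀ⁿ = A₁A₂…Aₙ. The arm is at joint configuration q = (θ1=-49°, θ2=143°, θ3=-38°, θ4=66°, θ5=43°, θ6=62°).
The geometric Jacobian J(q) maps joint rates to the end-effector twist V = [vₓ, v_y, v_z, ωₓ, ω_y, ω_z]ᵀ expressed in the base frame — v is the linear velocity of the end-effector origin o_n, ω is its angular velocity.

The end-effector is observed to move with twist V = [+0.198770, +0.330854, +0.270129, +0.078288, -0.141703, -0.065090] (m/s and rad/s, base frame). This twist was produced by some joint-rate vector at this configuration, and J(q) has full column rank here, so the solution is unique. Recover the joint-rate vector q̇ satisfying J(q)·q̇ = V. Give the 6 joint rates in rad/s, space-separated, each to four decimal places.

-0.9620 -0.3320 0.0270 0.2090 0.1290 -0.7870

o_n = [-0.7411, 0.5404, 0.9978]
J₁: ẑ×o_n = [-0.5404, -0.7411, 0.0000], ω = ẑ
J2: z=[-0.7547, -0.6561, 0.0000] o=[0.4002, -0.4604, 0.1800] → [-0.5366, 0.6172, -1.5041, -0.7547, -0.6561, 0.0000]
J3: z=[0.3948, -0.4542, 0.7986] o=[0.0175, -0.2640, 0.4809] → [-0.8772, -0.8099, -0.0269, 0.3948, -0.4542, 0.7986]
J4: z=[0.3948, -0.4542, 0.7986] o=[0.0377, 0.0788, 0.6659] → [-0.5195, -0.7530, -0.1714, 0.3948, -0.4542, 0.7986]
J5: z=[-0.4204, -0.8622, -0.2825] o=[-0.3275, 0.0337, 1.3467] → [0.4439, -0.0298, -0.5696, -0.4204, -0.8622, -0.2825]
J6: z=[0.2684, 0.1793, -0.9465] o=[-0.8043, -0.0660, 1.1926] → [0.5391, -0.0075, 0.1514, 0.2684, 0.1793, -0.9465]
q̇ = J⁺·V = [-0.9620, -0.3320, 0.0270, 0.2090, 0.1290, -0.7870]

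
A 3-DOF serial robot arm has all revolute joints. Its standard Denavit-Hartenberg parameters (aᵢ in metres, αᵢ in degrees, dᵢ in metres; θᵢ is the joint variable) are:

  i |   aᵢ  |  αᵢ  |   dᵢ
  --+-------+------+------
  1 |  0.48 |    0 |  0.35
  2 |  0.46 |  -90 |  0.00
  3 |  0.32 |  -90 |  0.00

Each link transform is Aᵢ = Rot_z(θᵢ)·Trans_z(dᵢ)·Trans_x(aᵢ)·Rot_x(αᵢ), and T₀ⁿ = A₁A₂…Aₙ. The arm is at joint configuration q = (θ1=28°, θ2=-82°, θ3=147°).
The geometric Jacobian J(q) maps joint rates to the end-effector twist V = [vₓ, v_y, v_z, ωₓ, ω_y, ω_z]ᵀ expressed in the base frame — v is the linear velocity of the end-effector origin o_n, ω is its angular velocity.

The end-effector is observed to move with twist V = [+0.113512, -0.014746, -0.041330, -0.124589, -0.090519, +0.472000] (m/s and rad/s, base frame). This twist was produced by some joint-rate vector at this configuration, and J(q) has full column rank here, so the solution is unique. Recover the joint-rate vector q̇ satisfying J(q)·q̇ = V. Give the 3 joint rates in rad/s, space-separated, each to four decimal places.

o_n = [0.5364, 0.0703, 0.1757]
J₁: ẑ×o_n = [-0.0703, 0.5364, 0.0000], ω = ẑ
J2: z=[0.0000, 0.0000, 1.0000] o=[0.4238, 0.2253, 0.3500] → [0.1550, 0.1126, -0.0000, 0.0000, 0.0000, 1.0000]
J3: z=[0.8090, 0.5878, 0.0000] o=[0.6942, -0.1468, 0.3500] → [-0.1024, 0.1410, 0.2684, 0.8090, 0.5878, 0.0000]
q̇ = J⁺·V = [-0.1090, 0.5810, -0.1540]

-0.1090 0.5810 -0.1540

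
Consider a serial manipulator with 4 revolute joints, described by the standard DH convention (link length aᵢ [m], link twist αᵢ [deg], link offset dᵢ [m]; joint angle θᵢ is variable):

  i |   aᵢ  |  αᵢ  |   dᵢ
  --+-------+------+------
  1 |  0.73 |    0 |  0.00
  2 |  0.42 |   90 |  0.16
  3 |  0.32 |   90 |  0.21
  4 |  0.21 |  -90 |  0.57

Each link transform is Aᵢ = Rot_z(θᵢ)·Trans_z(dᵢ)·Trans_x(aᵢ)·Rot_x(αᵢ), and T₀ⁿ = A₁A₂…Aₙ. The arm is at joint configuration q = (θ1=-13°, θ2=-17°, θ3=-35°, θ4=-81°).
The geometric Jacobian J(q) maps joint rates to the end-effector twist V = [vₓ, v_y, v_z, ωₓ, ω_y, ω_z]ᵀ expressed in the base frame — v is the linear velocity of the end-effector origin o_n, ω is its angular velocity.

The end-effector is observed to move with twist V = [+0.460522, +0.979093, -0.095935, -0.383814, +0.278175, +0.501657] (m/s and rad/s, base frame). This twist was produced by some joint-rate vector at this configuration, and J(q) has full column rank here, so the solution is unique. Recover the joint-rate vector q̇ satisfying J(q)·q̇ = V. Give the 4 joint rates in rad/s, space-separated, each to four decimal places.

0.9400 0.2350 -0.0490 0.8220

o_n = [1.0409, -0.3575, -0.5093]
J₁: ẑ×o_n = [0.3575, 1.0409, -0.0000], ω = ẑ
J2: z=[0.0000, 0.0000, 1.0000] o=[0.7113, -0.1642, 0.0000] → [0.1933, 0.3296, -0.0000, 0.0000, 0.0000, 1.0000]
J3: z=[-0.5000, -0.8660, 0.0000] o=[1.0750, -0.3742, 0.1600] → [0.5796, -0.3347, -0.0379, -0.5000, -0.8660, 0.0000]
J4: z=[-0.4967, 0.2868, -0.8192] o=[1.1970, -0.6871, -0.0235] → [0.1307, -0.1134, -0.1190, -0.4967, 0.2868, -0.8192]
q̇ = J⁺·V = [0.9400, 0.2350, -0.0490, 0.8220]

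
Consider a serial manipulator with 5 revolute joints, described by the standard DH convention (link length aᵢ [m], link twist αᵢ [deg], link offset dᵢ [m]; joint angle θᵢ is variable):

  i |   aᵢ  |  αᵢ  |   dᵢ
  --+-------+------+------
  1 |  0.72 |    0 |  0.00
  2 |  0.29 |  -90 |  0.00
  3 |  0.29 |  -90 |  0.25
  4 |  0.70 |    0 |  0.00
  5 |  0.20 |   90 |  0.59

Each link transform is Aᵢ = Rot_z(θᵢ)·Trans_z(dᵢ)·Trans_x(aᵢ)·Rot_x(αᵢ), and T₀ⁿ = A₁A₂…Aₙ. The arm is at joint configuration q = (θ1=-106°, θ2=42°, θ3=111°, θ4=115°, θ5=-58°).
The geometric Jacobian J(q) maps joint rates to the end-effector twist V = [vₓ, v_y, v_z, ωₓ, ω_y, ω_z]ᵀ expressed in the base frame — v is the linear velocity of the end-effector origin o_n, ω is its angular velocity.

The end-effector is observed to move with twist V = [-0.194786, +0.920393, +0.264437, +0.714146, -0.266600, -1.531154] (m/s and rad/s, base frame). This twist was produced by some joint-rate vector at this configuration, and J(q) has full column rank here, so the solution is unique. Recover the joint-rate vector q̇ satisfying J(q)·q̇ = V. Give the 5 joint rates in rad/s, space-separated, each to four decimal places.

o_n = [-0.8253, -0.6665, 0.1152]
J₁: ẑ×o_n = [0.6665, -0.8253, 0.0000], ω = ẑ
J2: z=[0.0000, 0.0000, 1.0000] o=[-0.1985, -0.6921, 0.0000] → [-0.0256, -0.6268, 0.0000, 0.0000, 0.0000, 1.0000]
J3: z=[0.8988, 0.4384, 0.0000] o=[-0.0713, -0.9528, 0.0000] → [0.0505, -0.1035, 0.5878, 0.8988, 0.4384, 0.0000]
J4: z=[-0.4093, 0.8391, 0.3584] o=[0.1078, -0.7498, -0.2707] → [0.2940, -0.1764, 0.7489, -0.4093, 0.8391, 0.3584]
J5: z=[-0.4093, 0.8391, 0.3584] o=[-0.4159, -1.1232, 0.0054] → [-0.0716, -0.1018, 0.1566, -0.4093, 0.8391, 0.3584]
q̇ = J⁺·V = [-0.4730, -0.8460, 0.5250, 0.0820, -0.6740]

-0.4730 -0.8460 0.5250 0.0820 -0.6740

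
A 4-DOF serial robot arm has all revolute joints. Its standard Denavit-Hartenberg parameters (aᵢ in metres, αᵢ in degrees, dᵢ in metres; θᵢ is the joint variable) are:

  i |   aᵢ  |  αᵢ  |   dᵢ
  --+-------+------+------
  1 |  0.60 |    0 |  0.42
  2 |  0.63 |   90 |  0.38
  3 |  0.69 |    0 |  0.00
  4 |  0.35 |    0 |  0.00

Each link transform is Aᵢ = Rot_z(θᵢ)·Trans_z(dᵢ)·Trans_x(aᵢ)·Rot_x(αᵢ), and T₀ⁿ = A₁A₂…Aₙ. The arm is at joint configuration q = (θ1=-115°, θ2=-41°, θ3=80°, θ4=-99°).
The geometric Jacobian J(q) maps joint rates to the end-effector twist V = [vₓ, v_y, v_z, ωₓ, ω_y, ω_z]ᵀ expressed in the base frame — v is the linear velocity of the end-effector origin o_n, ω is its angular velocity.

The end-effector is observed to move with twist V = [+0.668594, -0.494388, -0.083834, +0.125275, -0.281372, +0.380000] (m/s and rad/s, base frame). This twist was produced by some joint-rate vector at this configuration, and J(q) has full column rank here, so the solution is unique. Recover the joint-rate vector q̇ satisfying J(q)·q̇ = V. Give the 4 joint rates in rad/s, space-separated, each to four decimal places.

0.6910 -0.3110 0.1510 -0.4590

o_n = [-1.2409, -0.9834, 1.3656]
J₁: ẑ×o_n = [0.9834, -1.2409, 0.0000], ω = ẑ
J2: z=[0.0000, 0.0000, 1.0000] o=[-0.2536, -0.5438, 0.4200] → [0.4396, -0.9873, 0.0000, 0.0000, 0.0000, 1.0000]
J3: z=[-0.4067, 0.9135, 0.0000] o=[-0.8291, -0.8000, 0.8000] → [0.5167, 0.2300, 0.4507, -0.4067, 0.9135, 0.0000]
J4: z=[-0.4067, 0.9135, 0.0000] o=[-0.9386, -0.8488, 1.4795] → [-0.1041, -0.0463, 0.3309, -0.4067, 0.9135, 0.0000]
q̇ = J⁺·V = [0.6910, -0.3110, 0.1510, -0.4590]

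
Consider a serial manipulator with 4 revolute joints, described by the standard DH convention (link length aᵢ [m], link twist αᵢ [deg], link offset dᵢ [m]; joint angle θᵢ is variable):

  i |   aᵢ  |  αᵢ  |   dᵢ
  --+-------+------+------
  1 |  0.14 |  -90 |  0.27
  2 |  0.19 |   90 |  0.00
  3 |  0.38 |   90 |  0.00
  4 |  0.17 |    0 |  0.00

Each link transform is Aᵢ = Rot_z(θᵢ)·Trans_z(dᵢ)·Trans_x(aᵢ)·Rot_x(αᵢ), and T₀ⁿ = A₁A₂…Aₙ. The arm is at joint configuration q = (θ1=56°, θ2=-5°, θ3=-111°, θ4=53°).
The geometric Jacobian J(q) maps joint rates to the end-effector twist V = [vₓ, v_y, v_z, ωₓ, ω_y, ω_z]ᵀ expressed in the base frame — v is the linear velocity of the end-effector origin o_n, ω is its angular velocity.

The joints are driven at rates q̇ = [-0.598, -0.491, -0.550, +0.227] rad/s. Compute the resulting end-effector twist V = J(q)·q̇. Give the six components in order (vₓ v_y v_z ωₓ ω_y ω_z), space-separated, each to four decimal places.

o_n = [0.4545, -0.1314, 0.4067]
J₁: ẑ×o_n = [0.1314, 0.4545, -0.0000], ω = ẑ
J2: z=[-0.8290, 0.5592, 0.0000] o=[0.0783, 0.1161, 0.2700] → [0.0765, 0.1134, -0.0053, -0.8290, 0.5592, 0.0000]
J3: z=[-0.0487, -0.0723, 0.9962] o=[0.1841, 0.2730, 0.2866] → [0.3941, 0.2752, 0.0392, -0.0487, -0.0723, 0.9962]
J4: z=[-0.8172, -0.5706, -0.0814] o=[0.4024, -0.0379, 0.2747] → [-0.0830, 0.1037, 0.1062, -0.8172, -0.5706, -0.0814]
V = J·q̇ = [-0.3517, -0.4553, 0.0051, 0.2484, -0.3644, -1.1644]

-0.3517 -0.4553 0.0051 0.2484 -0.3644 -1.1644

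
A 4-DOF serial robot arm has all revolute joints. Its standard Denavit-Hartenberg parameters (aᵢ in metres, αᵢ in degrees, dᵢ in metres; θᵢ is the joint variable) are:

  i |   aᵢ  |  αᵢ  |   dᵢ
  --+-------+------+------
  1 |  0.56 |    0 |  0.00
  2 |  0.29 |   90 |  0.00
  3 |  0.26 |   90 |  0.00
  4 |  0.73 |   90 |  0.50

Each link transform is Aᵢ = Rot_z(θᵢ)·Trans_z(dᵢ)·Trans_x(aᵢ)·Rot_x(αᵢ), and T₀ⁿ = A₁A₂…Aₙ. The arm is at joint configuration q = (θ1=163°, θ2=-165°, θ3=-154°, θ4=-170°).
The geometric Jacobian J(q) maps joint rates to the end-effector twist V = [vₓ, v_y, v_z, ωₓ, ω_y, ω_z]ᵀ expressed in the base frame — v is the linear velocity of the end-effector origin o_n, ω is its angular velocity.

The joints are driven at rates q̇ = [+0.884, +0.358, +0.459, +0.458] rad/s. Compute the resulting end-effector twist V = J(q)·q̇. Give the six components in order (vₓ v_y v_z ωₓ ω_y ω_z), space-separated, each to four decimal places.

-0.6202 0.4733 0.0633 -0.2167 -0.4517 1.6536

o_n = [-0.0481, 0.2735, 0.6506]
J₁: ẑ×o_n = [-0.2735, -0.0481, 0.0000], ω = ẑ
J2: z=[0.0000, 0.0000, 1.0000] o=[-0.5355, 0.1637, 0.0000] → [-0.1098, 0.4874, 0.0000, 0.0000, 0.0000, 1.0000]
J3: z=[-0.0349, -0.9994, 0.0000] o=[-0.2457, 0.1536, 0.0000] → [-0.6502, 0.0227, 0.1933, -0.0349, -0.9994, 0.0000]
J4: z=[-0.4381, 0.0153, 0.8988] o=[-0.4793, 0.1618, -0.1140] → [-0.0888, 0.7224, -0.0556, -0.4381, 0.0153, 0.8988]
V = J·q̇ = [-0.6202, 0.4733, 0.0633, -0.2167, -0.4517, 1.6536]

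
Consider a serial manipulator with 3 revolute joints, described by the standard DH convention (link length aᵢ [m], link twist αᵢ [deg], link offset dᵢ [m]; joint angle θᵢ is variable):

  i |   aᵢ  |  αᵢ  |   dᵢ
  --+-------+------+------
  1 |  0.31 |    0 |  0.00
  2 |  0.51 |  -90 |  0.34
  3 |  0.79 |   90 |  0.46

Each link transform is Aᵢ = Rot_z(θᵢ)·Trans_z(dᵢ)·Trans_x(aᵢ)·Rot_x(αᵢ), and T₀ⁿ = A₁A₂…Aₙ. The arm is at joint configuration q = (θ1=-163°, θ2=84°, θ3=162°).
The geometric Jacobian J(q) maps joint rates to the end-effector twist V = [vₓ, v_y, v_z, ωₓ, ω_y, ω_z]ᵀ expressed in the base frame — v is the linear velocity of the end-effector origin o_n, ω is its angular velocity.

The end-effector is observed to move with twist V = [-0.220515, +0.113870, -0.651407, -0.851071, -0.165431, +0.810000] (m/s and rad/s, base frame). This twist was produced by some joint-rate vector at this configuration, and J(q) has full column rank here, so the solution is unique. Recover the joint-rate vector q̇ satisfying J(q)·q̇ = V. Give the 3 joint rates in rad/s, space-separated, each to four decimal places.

0.0230 0.7870 -0.8670

o_n = [0.1090, 0.2340, 0.0959]
J₁: ẑ×o_n = [-0.2340, 0.1090, 0.0000], ω = ẑ
J2: z=[0.0000, 0.0000, 1.0000] o=[-0.2965, -0.0906, 0.0000] → [-0.3247, 0.4055, 0.0000, 0.0000, 0.0000, 1.0000]
J3: z=[0.9816, 0.1908, 0.0000] o=[-0.1991, -0.5913, 0.3400] → [-0.0466, 0.2396, 0.7513, 0.9816, 0.1908, 0.0000]
q̇ = J⁺·V = [0.0230, 0.7870, -0.8670]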